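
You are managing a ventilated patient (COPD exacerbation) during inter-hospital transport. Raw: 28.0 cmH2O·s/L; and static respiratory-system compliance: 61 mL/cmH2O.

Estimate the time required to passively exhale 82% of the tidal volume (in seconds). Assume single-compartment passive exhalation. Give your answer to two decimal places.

τ = R × C = 28.0 × 61 mL/cmH2O = 28.0 × 0.061 L/cmH2O = 1.708 s.
Exhaled fraction f = 1 − e^(−t/τ) → t = −τ·ln(1 − f) = −1.708·ln(0.18) = 2.929 s.

2.93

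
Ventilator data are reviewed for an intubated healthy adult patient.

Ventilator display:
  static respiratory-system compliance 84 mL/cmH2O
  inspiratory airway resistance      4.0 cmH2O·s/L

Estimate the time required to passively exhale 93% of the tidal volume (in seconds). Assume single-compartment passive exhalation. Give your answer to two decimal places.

τ = R × C = 4.0 × 84 mL/cmH2O = 4.0 × 0.084 L/cmH2O = 0.336 s.
Exhaled fraction f = 1 − e^(−t/τ) → t = −τ·ln(1 − f) = −0.336·ln(0.07) = 0.8935 s.

0.89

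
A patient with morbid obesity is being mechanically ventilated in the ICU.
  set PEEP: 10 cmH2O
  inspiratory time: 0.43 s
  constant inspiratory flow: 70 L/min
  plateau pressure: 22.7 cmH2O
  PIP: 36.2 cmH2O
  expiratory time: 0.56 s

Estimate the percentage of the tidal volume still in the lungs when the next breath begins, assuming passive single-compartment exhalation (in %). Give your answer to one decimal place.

Flow: 70 L/min ÷ 60 = 1.1667 L/s.
Vt = flow × Ti = 1.1667 L/s × 0.43 s × 1000 mL/L = 501.68 mL.
R = (PIP − Pplat)/V̇ = (36.2 − 22.7) / 1.1667 = 13.5/1.1667 = 11.571 cmH2O·s/L.
C = Vt/(Pplat − PEEP) = 501.68 / (22.7 − 10) = 501.68/12.7 = 39.502 mL/cmH2O.
τ = R × C = 11.571 × 0.0395 L/cmH2O = 0.4571 s.
Fraction remaining at end-expiration = e^(−Te/τ) = e^(−0.56/0.4571) = 0.2937 → 29.37%.

29.4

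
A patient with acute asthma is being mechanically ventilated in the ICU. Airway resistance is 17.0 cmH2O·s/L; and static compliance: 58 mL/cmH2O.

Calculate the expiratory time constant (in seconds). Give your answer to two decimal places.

τ = R × C = 17.0 × 58 mL/cmH2O = 17.0 × 0.058 L/cmH2O = 0.986 s.

0.99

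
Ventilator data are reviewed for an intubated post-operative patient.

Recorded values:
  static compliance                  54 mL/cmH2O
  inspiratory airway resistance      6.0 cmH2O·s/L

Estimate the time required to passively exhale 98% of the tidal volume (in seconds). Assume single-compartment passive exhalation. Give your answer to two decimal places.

τ = R × C = 6.0 × 54 mL/cmH2O = 6.0 × 0.054 L/cmH2O = 0.324 s.
Exhaled fraction f = 1 − e^(−t/τ) → t = −τ·ln(1 − f) = −0.324·ln(0.02) = 1.267 s.

1.27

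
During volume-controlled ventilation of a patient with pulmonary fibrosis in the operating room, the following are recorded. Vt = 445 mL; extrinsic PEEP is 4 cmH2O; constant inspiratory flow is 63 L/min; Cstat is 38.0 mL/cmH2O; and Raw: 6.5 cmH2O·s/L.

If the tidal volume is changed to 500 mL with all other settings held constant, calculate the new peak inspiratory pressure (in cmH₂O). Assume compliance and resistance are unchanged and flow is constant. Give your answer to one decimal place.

Flow: 63 L/min ÷ 60 = 1.05 L/s.
PIP = Vt/C + R·V̇ + PEEP (constant-flow equation of motion).
Only the elastic term changes: ΔPIP = ΔVt / C = (500 − 445) / 38.0 = 1.447 cmH2O.
Original PIP = 445/38.0 + 6.5×1.05 + 4 = 22.536 cmH2O; new PIP = 22.536 + (1.447) = 23.983 cmH2O.

24.0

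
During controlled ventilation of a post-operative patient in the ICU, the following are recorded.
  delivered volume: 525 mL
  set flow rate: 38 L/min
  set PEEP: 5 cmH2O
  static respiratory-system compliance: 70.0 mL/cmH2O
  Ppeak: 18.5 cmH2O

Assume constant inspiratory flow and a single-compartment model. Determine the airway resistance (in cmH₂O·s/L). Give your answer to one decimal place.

9.5

Flow: 38 L/min ÷ 60 = 0.6333 L/s.
Equation of motion (constant flow): PIP = Vt/C + R·V̇ + PEEP.
R·V̇ = PIP − Vt/C − PEEP = 18.5 − 525/70.0 − 5 = 18.5 − 7.5 − 5 = 6.0 cmH2O.
R = 6.0 / 0.6333 = 9.474 cmH2O·s/L.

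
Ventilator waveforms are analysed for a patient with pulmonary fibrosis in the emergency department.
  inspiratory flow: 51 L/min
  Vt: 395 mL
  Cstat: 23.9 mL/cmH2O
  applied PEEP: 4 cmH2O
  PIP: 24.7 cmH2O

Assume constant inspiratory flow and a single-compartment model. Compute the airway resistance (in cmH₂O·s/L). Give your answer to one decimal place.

4.9

Flow: 51 L/min ÷ 60 = 0.85 L/s.
Equation of motion (constant flow): PIP = Vt/C + R·V̇ + PEEP.
R·V̇ = PIP − Vt/C − PEEP = 24.7 − 395/23.9 − 4 = 24.7 − 16.527 − 4 = 4.173 cmH2O.
R = 4.173 / 0.85 = 4.909 cmH2O·s/L.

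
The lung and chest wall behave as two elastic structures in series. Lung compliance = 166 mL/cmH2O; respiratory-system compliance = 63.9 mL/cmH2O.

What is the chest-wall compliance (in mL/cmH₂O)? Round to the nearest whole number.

104

1/Ccw = 1/Crs − 1/CL.
1/Ccw = 1/63.9 − 1/166 = 0.009625.
Ccw = 103.9 mL/cmH2O.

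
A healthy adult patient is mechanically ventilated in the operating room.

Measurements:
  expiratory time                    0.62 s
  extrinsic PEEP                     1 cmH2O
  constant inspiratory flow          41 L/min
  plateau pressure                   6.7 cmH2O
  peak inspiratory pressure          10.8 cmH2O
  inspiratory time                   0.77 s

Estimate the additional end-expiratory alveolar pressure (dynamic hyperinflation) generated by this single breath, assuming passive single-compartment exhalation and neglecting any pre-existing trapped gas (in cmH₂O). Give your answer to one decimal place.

Flow: 41 L/min ÷ 60 = 0.6833 L/s.
Vt = flow × Ti = 0.6833 L/s × 0.77 s × 1000 mL/L = 526.14 mL.
R = (PIP − Pplat)/V̇ = (10.8 − 6.7) / 0.6833 = 4.1/0.6833 = 6.0 cmH2O·s/L.
C = Vt/(Pplat − PEEP) = 526.14 / (6.7 − 1) = 526.14/5.7 = 92.305 mL/cmH2O.
τ = R × C = 6.0 × 0.09231 L/cmH2O = 0.5539 s.
Fraction remaining = e^(−Te/τ) = e^(−0.62/0.5539) = 0.3265; trapped volume = 526.14 × 0.3265 = 171.78 mL.
Additional alveolar pressure from trapping ≈ V_trapped / C = 171.78 / 92.305 = 1.861 cmH2O.

1.9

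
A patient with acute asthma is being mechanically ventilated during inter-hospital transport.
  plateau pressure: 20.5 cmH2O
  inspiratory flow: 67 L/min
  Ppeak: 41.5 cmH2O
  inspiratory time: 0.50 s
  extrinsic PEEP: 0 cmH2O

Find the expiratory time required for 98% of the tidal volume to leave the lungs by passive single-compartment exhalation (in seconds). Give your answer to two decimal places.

2.00

Flow: 67 L/min ÷ 60 = 1.1167 L/s.
Vt = flow × Ti = 1.1167 L/s × 0.50 s × 1000 mL/L = 558.35 mL.
R = (PIP − Pplat)/V̇ = (41.5 − 20.5) / 1.1167 = 21.0/1.1167 = 18.805 cmH2O·s/L.
C = Vt/(Pplat − PEEP) = 558.35 / (20.5 − 0) = 558.35/20.5 = 27.237 mL/cmH2O.
τ = R × C = 18.805 × 0.02724 L/cmH2O = 0.5122 s.
t = −τ·ln(1 − 0.98) = −0.5122·ln(0.02) = 2.004 s.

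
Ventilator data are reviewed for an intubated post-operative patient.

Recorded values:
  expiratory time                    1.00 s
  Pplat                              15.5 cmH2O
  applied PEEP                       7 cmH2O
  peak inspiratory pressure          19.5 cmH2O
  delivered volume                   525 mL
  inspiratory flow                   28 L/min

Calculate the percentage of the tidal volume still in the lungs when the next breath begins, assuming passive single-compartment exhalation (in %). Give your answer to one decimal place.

15.1

Flow: 28 L/min ÷ 60 = 0.4667 L/s.
R = (PIP − Pplat)/V̇ = (19.5 − 15.5) / 0.4667 = 4.0/0.4667 = 8.571 cmH2O·s/L.
C = Vt/(Pplat − PEEP) = 525.0 / (15.5 − 7) = 525.0/8.5 = 61.765 mL/cmH2O.
τ = R × C = 8.571 × 0.06177 L/cmH2O = 0.5294 s.
Fraction remaining at end-expiration = e^(−Te/τ) = e^(−1.00/0.5294) = 0.1512 → 15.12%.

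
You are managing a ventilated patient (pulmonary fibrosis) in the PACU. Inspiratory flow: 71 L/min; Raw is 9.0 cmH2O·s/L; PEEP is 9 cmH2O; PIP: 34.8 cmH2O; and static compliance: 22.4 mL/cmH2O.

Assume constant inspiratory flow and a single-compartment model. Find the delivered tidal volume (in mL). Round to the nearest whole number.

339

Flow: 71 L/min ÷ 60 = 1.1833 L/s.
Equation of motion (constant flow): PIP = Vt/C + R·V̇ + PEEP.
Vt/C = PIP − R·V̇ − PEEP = 34.8 − 10.65 − 9 = 15.15 cmH2O.
Vt = C × 15.15 = 22.4 × 15.15 = 339.36 mL.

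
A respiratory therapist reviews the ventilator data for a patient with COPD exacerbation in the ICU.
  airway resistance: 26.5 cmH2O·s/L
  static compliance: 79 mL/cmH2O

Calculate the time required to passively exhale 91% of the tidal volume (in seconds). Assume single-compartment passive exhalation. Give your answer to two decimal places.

τ = R × C = 26.5 × 79 mL/cmH2O = 26.5 × 0.079 L/cmH2O = 2.094 s.
Exhaled fraction f = 1 − e^(−t/τ) → t = −τ·ln(1 − f) = −2.094·ln(0.09) = 5.042 s.

5.04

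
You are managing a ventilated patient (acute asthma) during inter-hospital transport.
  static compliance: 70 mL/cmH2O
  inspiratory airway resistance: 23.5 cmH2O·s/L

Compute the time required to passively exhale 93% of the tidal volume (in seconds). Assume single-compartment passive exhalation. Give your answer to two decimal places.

4.37

τ = R × C = 23.5 × 70 mL/cmH2O = 23.5 × 0.070 L/cmH2O = 1.645 s.
Exhaled fraction f = 1 − e^(−t/τ) → t = −τ·ln(1 − f) = −1.645·ln(0.07) = 4.374 s.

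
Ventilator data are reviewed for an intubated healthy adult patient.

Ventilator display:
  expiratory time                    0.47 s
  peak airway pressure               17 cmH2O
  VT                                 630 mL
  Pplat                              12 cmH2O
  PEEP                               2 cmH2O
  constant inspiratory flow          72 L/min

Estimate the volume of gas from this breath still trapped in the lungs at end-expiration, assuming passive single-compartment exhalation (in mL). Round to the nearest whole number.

Flow: 72 L/min ÷ 60 = 1.2 L/s.
R = (PIP − Pplat)/V̇ = (17 − 12) / 1.2 = 5.0/1.2 = 4.167 cmH2O·s/L.
C = Vt/(Pplat − PEEP) = 630.0 / (12 − 2) = 630.0/10.0 = 63.0 mL/cmH2O.
τ = R × C = 4.167 × 0.063 L/cmH2O = 0.2625 s.
Fraction remaining = e^(−Te/τ) = e^(−0.47/0.2625) = 0.1669.
Trapped volume = 630.0 × 0.1669 = 105.15 mL.

105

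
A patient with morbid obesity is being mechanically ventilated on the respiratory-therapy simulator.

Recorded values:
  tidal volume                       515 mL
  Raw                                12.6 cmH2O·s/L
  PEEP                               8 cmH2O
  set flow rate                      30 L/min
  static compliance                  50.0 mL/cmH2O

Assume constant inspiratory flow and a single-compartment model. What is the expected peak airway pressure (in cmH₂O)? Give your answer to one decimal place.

24.6

Flow: 30 L/min ÷ 60 = 0.5 L/s.
Equation of motion (constant flow): PIP = Vt/C + R·V̇ + PEEP.
PIP = 515/50.0 + 12.6×0.5 + 8 = 10.3 + 6.3 + 8 = 24.6 cmH2O.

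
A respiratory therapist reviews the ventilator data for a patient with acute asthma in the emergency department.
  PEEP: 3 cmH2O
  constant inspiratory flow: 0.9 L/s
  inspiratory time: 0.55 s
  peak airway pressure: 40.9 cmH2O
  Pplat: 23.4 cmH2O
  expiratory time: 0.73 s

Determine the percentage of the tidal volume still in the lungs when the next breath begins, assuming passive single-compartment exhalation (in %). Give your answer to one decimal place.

Vt = flow × Ti = 0.9 L/s × 0.55 s × 1000 mL/L = 495.0 mL.
R = (PIP − Pplat)/V̇ = (40.9 − 23.4) / 0.9 = 17.5/0.9 = 19.444 cmH2O·s/L.
C = Vt/(Pplat − PEEP) = 495.0 / (23.4 − 3) = 495.0/20.4 = 24.265 mL/cmH2O.
τ = R × C = 19.444 × 0.02427 L/cmH2O = 0.4719 s.
Fraction remaining at end-expiration = e^(−Te/τ) = e^(−0.73/0.4719) = 0.2129 → 21.29%.

21.3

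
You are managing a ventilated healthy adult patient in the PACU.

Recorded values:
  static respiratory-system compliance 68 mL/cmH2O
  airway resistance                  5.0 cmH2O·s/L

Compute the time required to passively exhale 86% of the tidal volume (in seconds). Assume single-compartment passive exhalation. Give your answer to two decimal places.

0.67

τ = R × C = 5.0 × 68 mL/cmH2O = 5.0 × 0.068 L/cmH2O = 0.34 s.
Exhaled fraction f = 1 − e^(−t/τ) → t = −τ·ln(1 − f) = −0.34·ln(0.14) = 0.6685 s.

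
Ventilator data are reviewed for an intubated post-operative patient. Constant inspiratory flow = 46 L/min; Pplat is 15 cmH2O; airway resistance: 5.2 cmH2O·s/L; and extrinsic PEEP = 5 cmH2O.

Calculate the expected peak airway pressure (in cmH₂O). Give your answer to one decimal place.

19.0

Flow: 46 L/min ÷ 60 = 0.7667 L/s.
PIP = Pplat + Raw × flow = 15 + 5.2 × 0.7667 = 15 + 3.987 = 18.987 cmH2O.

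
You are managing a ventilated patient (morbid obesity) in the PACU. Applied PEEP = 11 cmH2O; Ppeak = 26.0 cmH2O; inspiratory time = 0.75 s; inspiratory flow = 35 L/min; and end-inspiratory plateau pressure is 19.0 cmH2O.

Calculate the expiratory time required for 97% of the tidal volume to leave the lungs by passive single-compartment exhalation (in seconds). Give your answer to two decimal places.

Flow: 35 L/min ÷ 60 = 0.5833 L/s.
Vt = flow × Ti = 0.5833 L/s × 0.75 s × 1000 mL/L = 437.48 mL.
R = (PIP − Pplat)/V̇ = (26.0 − 19.0) / 0.5833 = 7.0/0.5833 = 12.001 cmH2O·s/L.
C = Vt/(Pplat − PEEP) = 437.48 / (19.0 − 11) = 437.48/8.0 = 54.685 mL/cmH2O.
τ = R × C = 12.001 × 0.05469 L/cmH2O = 0.6563 s.
t = −τ·ln(1 − 0.97) = −0.6563·ln(0.03) = 2.301 s.

2.30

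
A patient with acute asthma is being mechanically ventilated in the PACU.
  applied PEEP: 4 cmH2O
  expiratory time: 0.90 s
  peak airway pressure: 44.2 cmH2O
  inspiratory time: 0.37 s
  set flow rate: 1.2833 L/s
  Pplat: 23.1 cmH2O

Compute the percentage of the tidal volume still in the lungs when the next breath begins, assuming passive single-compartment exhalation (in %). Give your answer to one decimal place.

11.1

Vt = flow × Ti = 1.2833 L/s × 0.37 s × 1000 mL/L = 474.82 mL.
R = (PIP − Pplat)/V̇ = (44.2 − 23.1) / 1.2833 = 21.1/1.2833 = 16.442 cmH2O·s/L.
C = Vt/(Pplat − PEEP) = 474.82 / (23.1 − 4) = 474.82/19.1 = 24.86 mL/cmH2O.
τ = R × C = 16.442 × 0.02486 L/cmH2O = 0.4087 s.
Fraction remaining at end-expiration = e^(−Te/τ) = e^(−0.90/0.4087) = 0.1106 → 11.06%.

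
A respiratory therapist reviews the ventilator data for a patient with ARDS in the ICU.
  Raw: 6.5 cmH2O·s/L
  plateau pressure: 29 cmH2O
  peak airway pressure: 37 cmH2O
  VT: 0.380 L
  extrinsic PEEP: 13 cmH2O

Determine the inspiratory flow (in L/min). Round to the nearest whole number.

flow = (PIP − Pplat) / Raw = (37 − 29) / 6.5 = 1.231 L/s × 60 = 73.86 L/min.

74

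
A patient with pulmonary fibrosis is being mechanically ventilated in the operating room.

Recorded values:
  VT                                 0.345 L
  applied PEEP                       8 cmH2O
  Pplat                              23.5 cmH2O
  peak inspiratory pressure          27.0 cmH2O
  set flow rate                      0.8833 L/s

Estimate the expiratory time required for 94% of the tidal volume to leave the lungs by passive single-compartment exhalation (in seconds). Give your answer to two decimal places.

0.25

R = (PIP − Pplat)/V̇ = (27.0 − 23.5) / 0.8833 = 3.5/0.8833 = 3.962 cmH2O·s/L.
C = Vt/(Pplat − PEEP) = 345.0 / (23.5 − 8) = 345.0/15.5 = 22.258 mL/cmH2O.
τ = R × C = 3.962 × 0.02226 L/cmH2O = 0.08819 s.
t = −τ·ln(1 − 0.94) = −0.08819·ln(0.06) = 0.2481 s.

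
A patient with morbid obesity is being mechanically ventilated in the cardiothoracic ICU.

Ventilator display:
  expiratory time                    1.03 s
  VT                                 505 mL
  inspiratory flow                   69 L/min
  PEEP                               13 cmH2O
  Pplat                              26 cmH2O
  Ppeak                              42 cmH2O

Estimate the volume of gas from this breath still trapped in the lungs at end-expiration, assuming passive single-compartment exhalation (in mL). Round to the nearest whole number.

Flow: 69 L/min ÷ 60 = 1.15 L/s.
R = (PIP − Pplat)/V̇ = (42 − 26) / 1.15 = 16.0/1.15 = 13.913 cmH2O·s/L.
C = Vt/(Pplat − PEEP) = 505.0 / (26 − 13) = 505.0/13.0 = 38.846 mL/cmH2O.
τ = R × C = 13.913 × 0.03885 L/cmH2O = 0.5405 s.
Fraction remaining = e^(−Te/τ) = e^(−1.03/0.5405) = 0.1487.
Trapped volume = 505.0 × 0.1487 = 75.094 mL.

75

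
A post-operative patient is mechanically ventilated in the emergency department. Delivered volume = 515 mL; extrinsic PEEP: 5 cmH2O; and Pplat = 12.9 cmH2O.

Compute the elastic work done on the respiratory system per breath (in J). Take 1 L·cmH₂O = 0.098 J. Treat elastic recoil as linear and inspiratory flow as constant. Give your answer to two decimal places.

0.20

Elastic work ≈ ½ × (Pplat − PEEP) × Vt = 0.5 × (12.9 − 5) × 0.515 L = 0.5 × 7.9 × 0.515 = 2.034 L·cmH2O.
× 0.098 J/(L·cmH2O) → 0.1993 J.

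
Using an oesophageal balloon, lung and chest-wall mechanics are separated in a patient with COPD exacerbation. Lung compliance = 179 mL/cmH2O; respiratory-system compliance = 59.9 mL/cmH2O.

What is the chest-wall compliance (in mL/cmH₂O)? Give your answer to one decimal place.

1/Ccw = 1/Crs − 1/CL.
1/Ccw = 1/59.9 − 1/179 = 0.01111.
Ccw = 90.009 mL/cmH2O.

90.0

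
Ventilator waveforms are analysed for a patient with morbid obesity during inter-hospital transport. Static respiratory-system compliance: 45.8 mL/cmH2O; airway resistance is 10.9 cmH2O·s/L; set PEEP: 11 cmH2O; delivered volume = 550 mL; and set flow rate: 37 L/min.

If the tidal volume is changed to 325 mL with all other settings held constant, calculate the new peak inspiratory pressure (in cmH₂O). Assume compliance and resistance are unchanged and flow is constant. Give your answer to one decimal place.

Flow: 37 L/min ÷ 60 = 0.6167 L/s.
PIP = Vt/C + R·V̇ + PEEP (constant-flow equation of motion).
Only the elastic term changes: ΔPIP = ΔVt / C = (325 − 550) / 45.8 = -4.913 cmH2O.
Original PIP = 550/45.8 + 10.9×0.6167 + 11 = 29.731 cmH2O; new PIP = 29.731 + (-4.913) = 24.818 cmH2O.

24.8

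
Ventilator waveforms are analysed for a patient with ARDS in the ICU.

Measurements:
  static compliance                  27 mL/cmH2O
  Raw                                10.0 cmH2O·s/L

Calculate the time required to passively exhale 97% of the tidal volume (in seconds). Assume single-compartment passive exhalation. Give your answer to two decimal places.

τ = R × C = 10.0 × 27 mL/cmH2O = 10.0 × 0.027 L/cmH2O = 0.27 s.
Exhaled fraction f = 1 − e^(−t/τ) → t = −τ·ln(1 − f) = −0.27·ln(0.03) = 0.9468 s.

0.95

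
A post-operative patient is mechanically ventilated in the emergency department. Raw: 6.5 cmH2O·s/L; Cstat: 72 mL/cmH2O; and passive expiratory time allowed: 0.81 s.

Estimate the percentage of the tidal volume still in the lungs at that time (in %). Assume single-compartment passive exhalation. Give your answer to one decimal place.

τ = R × C = 6.5 × 72 mL/cmH2O = 6.5 × 0.072 L/cmH2O = 0.468 s.
Passive exhalation: V(t)/V₀ = e^(−t/τ) = e^(−0.81/0.468) = 0.1771.
Fraction remaining = 0.1771 → 17.71%.

17.7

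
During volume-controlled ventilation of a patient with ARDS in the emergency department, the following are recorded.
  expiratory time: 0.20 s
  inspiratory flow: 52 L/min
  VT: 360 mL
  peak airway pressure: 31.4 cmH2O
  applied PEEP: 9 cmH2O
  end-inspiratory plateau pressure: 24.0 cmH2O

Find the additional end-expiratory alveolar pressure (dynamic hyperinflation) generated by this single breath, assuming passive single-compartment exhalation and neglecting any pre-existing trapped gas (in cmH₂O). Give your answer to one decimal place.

5.7

Flow: 52 L/min ÷ 60 = 0.8667 L/s.
R = (PIP − Pplat)/V̇ = (31.4 − 24.0) / 0.8667 = 7.4/0.8667 = 8.538 cmH2O·s/L.
C = Vt/(Pplat − PEEP) = 360.0 / (24.0 − 9) = 360.0/15.0 = 24.0 mL/cmH2O.
τ = R × C = 8.538 × 0.024 L/cmH2O = 0.2049 s.
Fraction remaining = e^(−Te/τ) = e^(−0.20/0.2049) = 0.3768; trapped volume = 360.0 × 0.3768 = 135.65 mL.
Additional alveolar pressure from trapping ≈ V_trapped / C = 135.65 / 24.0 = 5.652 cmH2O.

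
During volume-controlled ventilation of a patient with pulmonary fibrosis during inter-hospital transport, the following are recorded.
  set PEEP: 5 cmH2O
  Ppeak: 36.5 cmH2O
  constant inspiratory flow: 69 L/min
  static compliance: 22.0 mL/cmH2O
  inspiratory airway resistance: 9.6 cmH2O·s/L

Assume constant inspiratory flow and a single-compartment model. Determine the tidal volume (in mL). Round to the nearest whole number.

Flow: 69 L/min ÷ 60 = 1.15 L/s.
Equation of motion (constant flow): PIP = Vt/C + R·V̇ + PEEP.
Vt/C = PIP − R·V̇ − PEEP = 36.5 − 11.04 − 5 = 20.46 cmH2O.
Vt = C × 20.46 = 22.0 × 20.46 = 450.12 mL.

450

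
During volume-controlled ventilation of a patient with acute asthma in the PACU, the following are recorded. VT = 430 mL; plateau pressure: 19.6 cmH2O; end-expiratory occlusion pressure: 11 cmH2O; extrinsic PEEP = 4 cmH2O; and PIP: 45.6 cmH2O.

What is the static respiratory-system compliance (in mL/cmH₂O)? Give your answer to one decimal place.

50.0

End-expiratory occlusion gives total PEEP = 11 cmH2O (intrinsic PEEP = 11 − 4 = 7). Use total PEEP for the elastic gradient.
Cstat = Vt / (Pplat − PEEPtotal) = 430 / (19.6 − 11) = 430 / 8.6 = 50.0 mL/cmH2O.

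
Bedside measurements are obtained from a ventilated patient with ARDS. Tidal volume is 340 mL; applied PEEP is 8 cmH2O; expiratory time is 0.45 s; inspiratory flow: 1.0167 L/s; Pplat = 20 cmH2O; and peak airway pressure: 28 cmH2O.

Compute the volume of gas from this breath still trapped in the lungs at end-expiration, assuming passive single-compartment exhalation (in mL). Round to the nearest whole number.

45

R = (PIP − Pplat)/V̇ = (28 − 20) / 1.0167 = 8.0/1.0167 = 7.869 cmH2O·s/L.
C = Vt/(Pplat − PEEP) = 340.0 / (20 − 8) = 340.0/12.0 = 28.333 mL/cmH2O.
τ = R × C = 7.869 × 0.02833 L/cmH2O = 0.2229 s.
Fraction remaining = e^(−Te/τ) = e^(−0.45/0.2229) = 0.1328.
Trapped volume = 340.0 × 0.1328 = 45.152 mL.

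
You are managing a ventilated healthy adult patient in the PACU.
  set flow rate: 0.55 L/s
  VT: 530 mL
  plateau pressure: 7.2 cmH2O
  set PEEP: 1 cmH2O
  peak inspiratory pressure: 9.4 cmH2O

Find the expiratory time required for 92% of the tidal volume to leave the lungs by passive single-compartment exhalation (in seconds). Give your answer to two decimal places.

R = (PIP − Pplat)/V̇ = (9.4 − 7.2) / 0.55 = 2.2/0.55 = 4.0 cmH2O·s/L.
C = Vt/(Pplat − PEEP) = 530.0 / (7.2 − 1) = 530.0/6.2 = 85.484 mL/cmH2O.
τ = R × C = 4.0 × 0.08548 L/cmH2O = 0.3419 s.
t = −τ·ln(1 − 0.92) = −0.3419·ln(0.08) = 0.8635 s.

0.86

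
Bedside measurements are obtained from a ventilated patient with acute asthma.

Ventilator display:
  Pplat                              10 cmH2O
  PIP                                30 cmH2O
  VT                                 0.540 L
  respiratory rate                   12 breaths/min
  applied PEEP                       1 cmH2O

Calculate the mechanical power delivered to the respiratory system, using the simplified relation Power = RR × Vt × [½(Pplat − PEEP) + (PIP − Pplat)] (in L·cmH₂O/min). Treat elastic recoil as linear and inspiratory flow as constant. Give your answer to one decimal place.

Per-breath work = Vt × [½(Pplat−PEEP) + (PIP−Pplat)] = 0.540 × [0.5×9.0 + 20.0] = 0.540 × 24.5 = 13.23 L·cmH2O.
Power = 12 × 13.23 = 158.76 L·cmH2O/min.

158.8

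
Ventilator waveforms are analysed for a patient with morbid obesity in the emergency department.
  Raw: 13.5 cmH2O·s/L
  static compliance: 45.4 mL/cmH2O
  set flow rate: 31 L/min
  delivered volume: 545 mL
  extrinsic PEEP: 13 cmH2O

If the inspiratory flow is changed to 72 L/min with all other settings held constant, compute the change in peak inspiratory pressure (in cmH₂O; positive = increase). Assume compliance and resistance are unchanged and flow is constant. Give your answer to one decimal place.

Flow: 31 L/min ÷ 60 = 0.5167 L/s.
New flow: 72 L/min ÷ 60 = 1.2 L/s.
PIP = Vt/C + R·V̇ + PEEP (constant-flow equation of motion).
Only the resistive term changes: ΔPIP = R × ΔV̇ = 13.5 × (1.2 − 0.5167) = 13.5 × 0.6833 = 9.225 cmH2O.

9.2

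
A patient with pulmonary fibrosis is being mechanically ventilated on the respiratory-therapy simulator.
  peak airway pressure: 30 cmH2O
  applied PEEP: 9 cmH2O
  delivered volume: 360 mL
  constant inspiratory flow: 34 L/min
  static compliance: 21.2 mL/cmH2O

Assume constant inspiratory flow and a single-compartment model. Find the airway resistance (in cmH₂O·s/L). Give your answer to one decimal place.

Flow: 34 L/min ÷ 60 = 0.5667 L/s.
Equation of motion (constant flow): PIP = Vt/C + R·V̇ + PEEP.
R·V̇ = PIP − Vt/C − PEEP = 30 − 360/21.2 − 9 = 30 − 16.981 − 9 = 4.019 cmH2O.
R = 4.019 / 0.5667 = 7.092 cmH2O·s/L.

7.1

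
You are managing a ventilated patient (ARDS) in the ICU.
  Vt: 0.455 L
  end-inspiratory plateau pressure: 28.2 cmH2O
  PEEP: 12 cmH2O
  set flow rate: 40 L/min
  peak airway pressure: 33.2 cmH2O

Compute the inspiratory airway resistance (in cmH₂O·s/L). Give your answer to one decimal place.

Flow: 40 L/min ÷ 60 = 0.6667 L/s.
Raw = (PIP − Pplat) / flow = (33.2 − 28.2) / 0.6667 = 5.0 / 0.6667 = 7.5 cmH2O·s/L.

7.5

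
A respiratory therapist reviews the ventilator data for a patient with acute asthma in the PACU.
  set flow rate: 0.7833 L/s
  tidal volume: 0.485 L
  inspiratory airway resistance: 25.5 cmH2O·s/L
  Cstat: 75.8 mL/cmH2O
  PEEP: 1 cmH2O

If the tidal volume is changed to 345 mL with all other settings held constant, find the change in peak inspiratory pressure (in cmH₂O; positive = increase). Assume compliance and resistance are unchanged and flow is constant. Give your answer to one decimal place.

PIP = Vt/C + R·V̇ + PEEP (constant-flow equation of motion).
Only the elastic term changes: ΔPIP = ΔVt / C = (345 − 485) / 75.8 = -1.847 cmH2O.

-1.8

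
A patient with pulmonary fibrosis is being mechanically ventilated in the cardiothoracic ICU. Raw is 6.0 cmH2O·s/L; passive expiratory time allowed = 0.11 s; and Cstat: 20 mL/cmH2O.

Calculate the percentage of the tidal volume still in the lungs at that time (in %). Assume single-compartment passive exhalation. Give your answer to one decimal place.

40.0

τ = R × C = 6.0 × 20 mL/cmH2O = 6.0 × 0.020 L/cmH2O = 0.12 s.
Passive exhalation: V(t)/V₀ = e^(−t/τ) = e^(−0.11/0.12) = 0.3998.
Fraction remaining = 0.3998 → 39.98%.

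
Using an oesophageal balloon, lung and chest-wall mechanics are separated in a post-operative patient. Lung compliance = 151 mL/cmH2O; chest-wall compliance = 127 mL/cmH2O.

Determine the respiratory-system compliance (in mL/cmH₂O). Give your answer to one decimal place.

69.0

Lung and chest wall are elastances in series: 1/Crs = 1/CL + 1/Ccw.
1/Crs = 1/151 + 1/127 = 0.0145.
Crs = 68.966 mL/cmH2O.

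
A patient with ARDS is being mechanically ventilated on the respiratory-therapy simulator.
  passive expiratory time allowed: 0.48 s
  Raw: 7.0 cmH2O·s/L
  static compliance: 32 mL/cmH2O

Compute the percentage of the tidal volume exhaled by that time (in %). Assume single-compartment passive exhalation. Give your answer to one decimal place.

τ = R × C = 7.0 × 32 mL/cmH2O = 7.0 × 0.032 L/cmH2O = 0.224 s.
Passive exhalation: V(t)/V₀ = e^(−t/τ) = e^(−0.48/0.224) = 0.1173.
Fraction exhaled = 1 − 0.1173 = 0.8827 → 88.27%.

88.3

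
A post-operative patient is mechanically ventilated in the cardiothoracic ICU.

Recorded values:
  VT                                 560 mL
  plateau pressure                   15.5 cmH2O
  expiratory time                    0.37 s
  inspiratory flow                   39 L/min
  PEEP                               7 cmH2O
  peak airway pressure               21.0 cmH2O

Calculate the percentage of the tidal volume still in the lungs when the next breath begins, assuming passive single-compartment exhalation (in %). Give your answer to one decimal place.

Flow: 39 L/min ÷ 60 = 0.65 L/s.
R = (PIP − Pplat)/V̇ = (21.0 − 15.5) / 0.65 = 5.5/0.65 = 8.462 cmH2O·s/L.
C = Vt/(Pplat − PEEP) = 560.0 / (15.5 − 7) = 560.0/8.5 = 65.882 mL/cmH2O.
τ = R × C = 8.462 × 0.06588 L/cmH2O = 0.5575 s.
Fraction remaining at end-expiration = e^(−Te/τ) = e^(−0.37/0.5575) = 0.515 → 51.5%.

51.5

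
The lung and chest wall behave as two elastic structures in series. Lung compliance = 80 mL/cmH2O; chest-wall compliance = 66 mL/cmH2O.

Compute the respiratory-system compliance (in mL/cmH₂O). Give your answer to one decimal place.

36.2

Lung and chest wall are elastances in series: 1/Crs = 1/CL + 1/Ccw.
1/Crs = 1/80 + 1/66 = 0.02765.
Crs = 36.166 mL/cmH2O.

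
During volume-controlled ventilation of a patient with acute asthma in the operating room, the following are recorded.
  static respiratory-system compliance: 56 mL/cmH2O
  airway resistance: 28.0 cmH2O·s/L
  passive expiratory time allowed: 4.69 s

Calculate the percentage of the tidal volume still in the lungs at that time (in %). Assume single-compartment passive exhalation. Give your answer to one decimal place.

5.0

τ = R × C = 28.0 × 56 mL/cmH2O = 28.0 × 0.056 L/cmH2O = 1.568 s.
Passive exhalation: V(t)/V₀ = e^(−t/τ) = e^(−4.69/1.568) = 0.05023.
Fraction remaining = 0.05023 → 5.023%.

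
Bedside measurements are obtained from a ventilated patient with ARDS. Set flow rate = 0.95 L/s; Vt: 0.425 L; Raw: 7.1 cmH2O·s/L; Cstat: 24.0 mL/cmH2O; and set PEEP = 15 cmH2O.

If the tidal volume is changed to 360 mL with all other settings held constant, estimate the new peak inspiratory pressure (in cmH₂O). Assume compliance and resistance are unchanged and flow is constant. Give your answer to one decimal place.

PIP = Vt/C + R·V̇ + PEEP (constant-flow equation of motion).
Only the elastic term changes: ΔPIP = ΔVt / C = (360 − 425) / 24.0 = -2.708 cmH2O.
Original PIP = 425/24.0 + 7.1×0.95 + 15 = 39.453 cmH2O; new PIP = 39.453 + (-2.708) = 36.745 cmH2O.

36.7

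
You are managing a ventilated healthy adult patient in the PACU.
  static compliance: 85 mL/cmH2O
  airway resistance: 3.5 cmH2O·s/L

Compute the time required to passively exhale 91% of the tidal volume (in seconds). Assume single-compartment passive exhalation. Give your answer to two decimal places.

τ = R × C = 3.5 × 85 mL/cmH2O = 3.5 × 0.085 L/cmH2O = 0.2975 s.
Exhaled fraction f = 1 − e^(−t/τ) → t = −τ·ln(1 − f) = −0.2975·ln(0.09) = 0.7164 s.

0.72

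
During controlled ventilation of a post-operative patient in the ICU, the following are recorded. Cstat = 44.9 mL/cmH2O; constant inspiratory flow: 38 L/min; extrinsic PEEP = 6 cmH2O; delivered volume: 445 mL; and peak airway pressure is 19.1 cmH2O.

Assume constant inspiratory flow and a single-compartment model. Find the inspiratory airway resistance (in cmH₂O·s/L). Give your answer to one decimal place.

Flow: 38 L/min ÷ 60 = 0.6333 L/s.
Equation of motion (constant flow): PIP = Vt/C + R·V̇ + PEEP.
R·V̇ = PIP − Vt/C − PEEP = 19.1 − 445/44.9 − 6 = 19.1 − 9.911 − 6 = 3.189 cmH2O.
R = 3.189 / 0.6333 = 5.036 cmH2O·s/L.

5.0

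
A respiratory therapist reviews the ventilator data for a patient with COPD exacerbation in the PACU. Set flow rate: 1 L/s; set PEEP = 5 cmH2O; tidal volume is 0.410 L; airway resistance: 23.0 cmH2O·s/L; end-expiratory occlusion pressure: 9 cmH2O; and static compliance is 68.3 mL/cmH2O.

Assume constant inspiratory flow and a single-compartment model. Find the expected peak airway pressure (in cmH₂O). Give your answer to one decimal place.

Total PEEP = 9 cmH2O (set 5 + intrinsic 4); this is the baseline alveolar pressure.
Equation of motion (constant flow): PIP = Vt/C + R·V̇ + PEEP.
PIP = 410/68.3 + 23.0×1 + 9 = 6.003 + 23.0 + 9 = 38.003 cmH2O.

38.0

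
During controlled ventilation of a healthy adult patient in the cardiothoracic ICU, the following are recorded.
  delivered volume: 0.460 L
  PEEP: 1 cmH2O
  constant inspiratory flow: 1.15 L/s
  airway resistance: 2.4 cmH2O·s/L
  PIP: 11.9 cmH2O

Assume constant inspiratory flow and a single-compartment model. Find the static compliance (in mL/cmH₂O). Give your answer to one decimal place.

Equation of motion (constant flow): PIP = Vt/C + R·V̇ + PEEP.
Vt/C = PIP − R·V̇ − PEEP = 11.9 − 2.4×1.15 − 1 = 11.9 − 2.76 − 1 = 8.14 cmH2O.
C = Vt / 8.14 = 460 / 8.14 = 56.511 mL/cmH2O.

56.5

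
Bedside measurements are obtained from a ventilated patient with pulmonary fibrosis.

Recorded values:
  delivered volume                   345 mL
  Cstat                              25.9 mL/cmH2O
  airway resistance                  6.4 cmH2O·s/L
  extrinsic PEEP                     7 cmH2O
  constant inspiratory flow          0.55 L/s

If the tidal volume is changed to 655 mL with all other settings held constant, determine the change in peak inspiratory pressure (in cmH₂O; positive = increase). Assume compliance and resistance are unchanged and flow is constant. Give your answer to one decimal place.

12.0

PIP = Vt/C + R·V̇ + PEEP (constant-flow equation of motion).
Only the elastic term changes: ΔPIP = ΔVt / C = (655 − 345) / 25.9 = 11.969 cmH2O.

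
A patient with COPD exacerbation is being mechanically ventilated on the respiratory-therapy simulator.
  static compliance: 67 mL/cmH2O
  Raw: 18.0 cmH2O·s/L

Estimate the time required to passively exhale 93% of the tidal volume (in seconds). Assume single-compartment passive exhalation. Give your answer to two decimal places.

τ = R × C = 18.0 × 67 mL/cmH2O = 18.0 × 0.067 L/cmH2O = 1.206 s.
Exhaled fraction f = 1 − e^(−t/τ) → t = −τ·ln(1 − f) = −1.206·ln(0.07) = 3.207 s.

3.21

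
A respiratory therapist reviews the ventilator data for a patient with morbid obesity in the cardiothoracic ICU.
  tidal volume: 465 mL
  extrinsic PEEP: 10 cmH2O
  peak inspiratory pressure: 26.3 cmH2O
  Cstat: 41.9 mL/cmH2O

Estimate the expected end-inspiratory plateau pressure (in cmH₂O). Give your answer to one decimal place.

21.1

Pplat = PEEP + Vt / Cstat = 10 + 465 / 41.9 = 10 + 11.098 = 21.098 cmH2O.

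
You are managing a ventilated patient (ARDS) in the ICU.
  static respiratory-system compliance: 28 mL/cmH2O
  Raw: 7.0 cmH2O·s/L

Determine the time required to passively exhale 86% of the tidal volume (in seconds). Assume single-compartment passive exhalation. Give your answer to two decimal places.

0.39

τ = R × C = 7.0 × 28 mL/cmH2O = 7.0 × 0.028 L/cmH2O = 0.196 s.
Exhaled fraction f = 1 − e^(−t/τ) → t = −τ·ln(1 − f) = −0.196·ln(0.14) = 0.3854 s.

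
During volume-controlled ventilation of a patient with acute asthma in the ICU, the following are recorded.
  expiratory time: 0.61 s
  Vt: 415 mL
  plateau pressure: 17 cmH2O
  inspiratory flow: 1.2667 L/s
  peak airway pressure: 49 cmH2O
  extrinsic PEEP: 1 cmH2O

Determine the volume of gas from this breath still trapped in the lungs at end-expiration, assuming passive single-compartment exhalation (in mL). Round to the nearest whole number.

164

R = (PIP − Pplat)/V̇ = (49 − 17) / 1.2667 = 32.0/1.2667 = 25.262 cmH2O·s/L.
C = Vt/(Pplat − PEEP) = 415.0 / (17 − 1) = 415.0/16.0 = 25.938 mL/cmH2O.
τ = R × C = 25.262 × 0.02594 L/cmH2O = 0.6553 s.
Fraction remaining = e^(−Te/τ) = e^(−0.61/0.6553) = 0.3942.
Trapped volume = 415.0 × 0.3942 = 163.59 mL.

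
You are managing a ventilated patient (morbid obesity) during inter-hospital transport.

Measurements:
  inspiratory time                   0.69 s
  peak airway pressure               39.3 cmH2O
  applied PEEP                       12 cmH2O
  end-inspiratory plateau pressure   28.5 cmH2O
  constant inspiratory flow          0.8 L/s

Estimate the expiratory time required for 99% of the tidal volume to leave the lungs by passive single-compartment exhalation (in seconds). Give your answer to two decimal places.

2.08

Vt = flow × Ti = 0.8 L/s × 0.69 s × 1000 mL/L = 552.0 mL.
R = (PIP − Pplat)/V̇ = (39.3 − 28.5) / 0.8 = 10.8/0.8 = 13.5 cmH2O·s/L.
C = Vt/(Pplat − PEEP) = 552.0 / (28.5 − 12) = 552.0/16.5 = 33.455 mL/cmH2O.
τ = R × C = 13.5 × 0.03346 L/cmH2O = 0.4517 s.
t = −τ·ln(1 − 0.99) = −0.4517·ln(0.01) = 2.08 s.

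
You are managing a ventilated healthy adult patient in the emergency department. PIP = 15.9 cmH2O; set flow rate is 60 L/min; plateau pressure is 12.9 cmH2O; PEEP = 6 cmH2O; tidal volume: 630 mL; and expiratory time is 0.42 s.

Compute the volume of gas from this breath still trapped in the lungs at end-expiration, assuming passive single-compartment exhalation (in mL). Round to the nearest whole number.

136

Flow: 60 L/min ÷ 60 = 1 L/s.
R = (PIP − Pplat)/V̇ = (15.9 − 12.9) / 1 = 3.0/1 = 3.0 cmH2O·s/L.
C = Vt/(Pplat − PEEP) = 630.0 / (12.9 − 6) = 630.0/6.9 = 91.304 mL/cmH2O.
τ = R × C = 3.0 × 0.0913 L/cmH2O = 0.2739 s.
Fraction remaining = e^(−Te/τ) = e^(−0.42/0.2739) = 0.2158.
Trapped volume = 630.0 × 0.2158 = 135.95 mL.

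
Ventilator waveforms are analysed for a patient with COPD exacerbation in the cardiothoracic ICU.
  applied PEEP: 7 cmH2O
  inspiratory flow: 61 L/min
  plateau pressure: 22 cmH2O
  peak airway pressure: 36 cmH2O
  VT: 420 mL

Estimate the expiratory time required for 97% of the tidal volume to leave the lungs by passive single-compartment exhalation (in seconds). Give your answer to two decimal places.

Flow: 61 L/min ÷ 60 = 1.0167 L/s.
R = (PIP − Pplat)/V̇ = (36 − 22) / 1.0167 = 14.0/1.0167 = 13.77 cmH2O·s/L.
C = Vt/(Pplat − PEEP) = 420.0 / (22 − 7) = 420.0/15.0 = 28.0 mL/cmH2O.
τ = R × C = 13.77 × 0.028 L/cmH2O = 0.3856 s.
t = −τ·ln(1 − 0.97) = −0.3856·ln(0.03) = 1.352 s.

1.35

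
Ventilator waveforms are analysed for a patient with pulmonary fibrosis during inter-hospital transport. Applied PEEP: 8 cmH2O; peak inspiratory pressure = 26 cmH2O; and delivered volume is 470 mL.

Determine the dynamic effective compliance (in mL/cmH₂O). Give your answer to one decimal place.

Dynamic compliance = Vt / (PIP − PEEP) = 470 / (26 − 8) = 470 / 18.0 = 26.111 mL/cmH2O.

26.1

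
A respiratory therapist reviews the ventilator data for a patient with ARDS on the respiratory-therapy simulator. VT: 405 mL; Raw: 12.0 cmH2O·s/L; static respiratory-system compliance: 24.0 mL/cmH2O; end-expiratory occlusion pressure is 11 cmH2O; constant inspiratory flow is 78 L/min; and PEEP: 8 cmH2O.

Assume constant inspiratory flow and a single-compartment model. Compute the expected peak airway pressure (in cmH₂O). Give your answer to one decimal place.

43.5

Flow: 78 L/min ÷ 60 = 1.3 L/s.
Total PEEP = 11 cmH2O (set 8 + intrinsic 3); this is the baseline alveolar pressure.
Equation of motion (constant flow): PIP = Vt/C + R·V̇ + PEEP.
PIP = 405/24.0 + 12.0×1.3 + 11 = 16.875 + 15.6 + 11 = 43.475 cmH2O.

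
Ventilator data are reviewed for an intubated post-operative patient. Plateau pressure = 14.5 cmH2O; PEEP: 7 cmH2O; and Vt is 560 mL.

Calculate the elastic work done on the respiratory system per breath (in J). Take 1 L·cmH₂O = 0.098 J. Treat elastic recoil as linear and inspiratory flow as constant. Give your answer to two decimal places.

0.21

Elastic work ≈ ½ × (Pplat − PEEP) × Vt = 0.5 × (14.5 − 7) × 0.560 L = 0.5 × 7.5 × 0.560 = 2.1 L·cmH2O.
× 0.098 J/(L·cmH2O) → 0.2058 J.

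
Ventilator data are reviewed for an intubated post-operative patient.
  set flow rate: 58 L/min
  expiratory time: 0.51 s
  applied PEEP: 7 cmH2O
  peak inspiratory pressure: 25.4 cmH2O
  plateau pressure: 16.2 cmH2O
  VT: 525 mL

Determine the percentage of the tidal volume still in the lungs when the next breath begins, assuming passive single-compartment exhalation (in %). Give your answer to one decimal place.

39.1

Flow: 58 L/min ÷ 60 = 0.9667 L/s.
R = (PIP − Pplat)/V̇ = (25.4 − 16.2) / 0.9667 = 9.2/0.9667 = 9.517 cmH2O·s/L.
C = Vt/(Pplat − PEEP) = 525.0 / (16.2 − 7) = 525.0/9.2 = 57.065 mL/cmH2O.
τ = R × C = 9.517 × 0.05707 L/cmH2O = 0.5431 s.
Fraction remaining at end-expiration = e^(−Te/τ) = e^(−0.51/0.5431) = 0.391 → 39.1%.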